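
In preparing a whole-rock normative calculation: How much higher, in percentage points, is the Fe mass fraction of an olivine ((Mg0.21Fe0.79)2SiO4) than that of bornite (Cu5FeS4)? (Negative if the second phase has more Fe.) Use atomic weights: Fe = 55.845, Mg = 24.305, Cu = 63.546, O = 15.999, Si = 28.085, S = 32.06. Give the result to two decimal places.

Fe in (Mg0.21Fe0.79)2SiO4: molar mass 190.524 g/mol; 1.58×55.845 = 88.235 g → 46.31 wt%.
Fe in Cu5FeS4: molar mass 501.815 g/mol; 1×55.845 = 55.845 g → 11.13 wt%.
Difference = 46.31 − 11.13 = 35.18 percentage points.

35.18 percentage points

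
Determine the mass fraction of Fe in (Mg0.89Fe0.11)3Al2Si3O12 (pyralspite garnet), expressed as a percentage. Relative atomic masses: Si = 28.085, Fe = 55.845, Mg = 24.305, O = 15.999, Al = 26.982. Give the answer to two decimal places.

Molar mass of (Mg0.89Fe0.11)3Al2Si3O12: 2.67·24.305 + 0.33·55.845 + 2·26.982 + 3·28.085 + 12·15.999 = 413.530 g/mol.
Mass of Fe per formula unit: 0.33 × 55.845 = 18.429 g.
Weight fraction Fe = 18.429 / 413.530 = 0.0446.

4.46 weight percent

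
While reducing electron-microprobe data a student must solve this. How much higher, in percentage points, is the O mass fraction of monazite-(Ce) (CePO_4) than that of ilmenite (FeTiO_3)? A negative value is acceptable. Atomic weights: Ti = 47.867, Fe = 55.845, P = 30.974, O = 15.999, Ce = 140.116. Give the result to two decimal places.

M(CePO_4) = 235.086 g/mol, so wt% O = 63.996/235.086 × 100 = 27.22%.
M(FeTiO_3) = 151.709 g/mol, so wt% O = 47.997/151.709 × 100 = 31.64%.
27.22 − 31.64 = -4.42 pp.

-4.42 percentage points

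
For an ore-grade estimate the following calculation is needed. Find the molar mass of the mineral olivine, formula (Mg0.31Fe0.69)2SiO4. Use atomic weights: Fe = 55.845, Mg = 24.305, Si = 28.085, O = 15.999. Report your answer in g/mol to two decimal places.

184.22 g/mol

The formula mass is the sum 0.62(24.305) + 1.38(55.845) + 1(28.085) + 4(15.999).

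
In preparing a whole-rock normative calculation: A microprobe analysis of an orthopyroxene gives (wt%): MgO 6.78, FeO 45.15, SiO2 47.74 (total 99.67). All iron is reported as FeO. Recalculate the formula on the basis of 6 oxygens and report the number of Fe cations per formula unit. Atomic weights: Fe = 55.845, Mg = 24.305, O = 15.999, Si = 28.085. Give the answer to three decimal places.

1.580 Fe apfu

MgO: 6.78/40.304 = 0.16822 mol → 0.16822 mol Mg, 0.16822 mol O.
FeO: 45.15/71.844 = 0.62844 mol → 0.62844 mol Fe, 0.62844 mol O.
SiO2: 47.74/60.083 = 0.79457 mol → 0.79457 mol Si, 1.58914 mol O.
Total oxygen = 2.38580 mol. Normalization factor = 6/2.38580 = 2.51488.
Fe per 6 O = 0.62844 × 2.51488 = 1.580.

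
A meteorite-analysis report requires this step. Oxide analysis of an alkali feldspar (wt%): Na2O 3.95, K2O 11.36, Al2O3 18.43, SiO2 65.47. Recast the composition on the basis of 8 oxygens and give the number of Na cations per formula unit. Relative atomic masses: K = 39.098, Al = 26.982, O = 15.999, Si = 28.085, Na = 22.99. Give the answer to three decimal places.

0.351 Na apfu

Na2O: 3.95/61.979 = 0.06373 mol → 0.12746 mol Na, 0.06373 mol O.
K2O: 11.36/94.195 = 0.12060 mol → 0.24120 mol K, 0.12060 mol O.
Al2O3: 18.43/101.961 = 0.18076 mol → 0.36152 mol Al, 0.54228 mol O.
SiO2: 65.47/60.083 = 1.08966 mol → 1.08966 mol Si, 2.17932 mol O.
Total oxygen = 2.90593 mol. Normalization factor = 8/2.90593 = 2.75299.
Na per 8 O = 0.12746 × 2.75299 = 0.351.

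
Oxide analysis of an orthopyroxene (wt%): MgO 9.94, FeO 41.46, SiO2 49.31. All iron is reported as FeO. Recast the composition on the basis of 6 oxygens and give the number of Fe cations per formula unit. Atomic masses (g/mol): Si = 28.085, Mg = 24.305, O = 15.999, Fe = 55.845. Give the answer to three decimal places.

1.405 Fe apfu

MgO: 9.94/40.304 = 0.24663 mol → 0.24663 mol Mg, 0.24663 mol O.
FeO: 41.46/71.844 = 0.57708 mol → 0.57708 mol Fe, 0.57708 mol O.
SiO2: 49.31/60.083 = 0.82070 mol → 0.82070 mol Si, 1.64140 mol O.
Total oxygen = 2.46511 mol. Normalization factor = 6/2.46511 = 2.43397.
Fe per 6 O = 0.57708 × 2.43397 = 1.405.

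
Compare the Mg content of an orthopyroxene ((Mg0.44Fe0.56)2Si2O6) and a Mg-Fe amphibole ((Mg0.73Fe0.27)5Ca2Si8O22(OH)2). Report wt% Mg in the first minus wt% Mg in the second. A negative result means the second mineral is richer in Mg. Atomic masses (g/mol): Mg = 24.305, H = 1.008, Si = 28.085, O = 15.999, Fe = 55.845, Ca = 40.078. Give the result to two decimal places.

-1.32 percentage points

First mineral: 21.388 g Mg in 236.099 g formula = 9.06 wt% Mg.
Second mineral: 88.713 g Mg in 854.932 g formula = 10.38 wt% Mg.
9.06% − 10.38% gives a difference of -1.32 percentage points.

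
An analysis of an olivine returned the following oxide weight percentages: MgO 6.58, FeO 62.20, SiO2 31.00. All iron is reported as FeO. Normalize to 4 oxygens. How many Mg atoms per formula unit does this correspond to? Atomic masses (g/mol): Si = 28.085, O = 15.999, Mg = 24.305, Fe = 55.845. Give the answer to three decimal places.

MgO (M=40.304): mol = 0.16326; Mg = 0.16326, O = 0.16326.
FeO (M=71.844): mol = 0.86576; Fe = 0.86576, O = 0.86576.
SiO2 (M=60.083): mol = 0.51595; Si = 0.51595, O = 1.03190.
ΣO = 2.06092; factor = 4/ΣO = 1.94088.
Mg apfu = 0.16326 × 1.94088 = 0.317.

0.317 Mg apfu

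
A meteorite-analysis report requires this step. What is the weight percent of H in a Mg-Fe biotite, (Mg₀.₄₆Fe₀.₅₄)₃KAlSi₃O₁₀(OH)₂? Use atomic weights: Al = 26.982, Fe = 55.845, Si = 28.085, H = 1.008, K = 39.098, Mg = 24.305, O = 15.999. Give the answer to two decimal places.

M((Mg₀.₄₆Fe₀.₅₄)₃KAlSi₃O₁₀(OH)₂) = 468.349 g/mol.
H contributes 2 × 1.008 = 2.016 g per mole.
2.016/468.349 = 0.0043 → 0.43%.

0.43 mass %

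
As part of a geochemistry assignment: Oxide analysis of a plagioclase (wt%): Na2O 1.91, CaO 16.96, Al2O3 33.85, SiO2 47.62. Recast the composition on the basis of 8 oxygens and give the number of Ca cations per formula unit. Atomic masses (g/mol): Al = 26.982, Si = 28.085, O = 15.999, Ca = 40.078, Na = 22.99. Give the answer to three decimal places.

0.830 Ca apfu

Na2O: 1.91/61.979 = 0.03082 mol → 0.06164 mol Na, 0.03082 mol O.
CaO: 16.96/56.077 = 0.30244 mol → 0.30244 mol Ca, 0.30244 mol O.
Al2O3: 33.85/101.961 = 0.33199 mol → 0.66398 mol Al, 0.99597 mol O.
SiO2: 47.62/60.083 = 0.79257 mol → 0.79257 mol Si, 1.58514 mol O.
Total oxygen = 2.91437 mol. Normalization factor = 8/2.91437 = 2.74502.
Ca per 8 O = 0.30244 × 2.74502 = 0.830.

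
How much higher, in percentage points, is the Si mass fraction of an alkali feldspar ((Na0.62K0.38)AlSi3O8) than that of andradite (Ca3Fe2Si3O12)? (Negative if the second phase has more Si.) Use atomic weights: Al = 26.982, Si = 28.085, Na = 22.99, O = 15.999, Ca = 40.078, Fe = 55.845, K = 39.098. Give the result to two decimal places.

Si in (Na0.62K0.38)AlSi3O8: molar mass 268.340 g/mol; 3×28.085 = 84.255 g → 31.40 wt%.
Si in Ca3Fe2Si3O12: molar mass 508.167 g/mol; 3×28.085 = 84.255 g → 16.58 wt%.
Difference = 31.40 − 16.58 = 14.82 percentage points.

14.82 percentage points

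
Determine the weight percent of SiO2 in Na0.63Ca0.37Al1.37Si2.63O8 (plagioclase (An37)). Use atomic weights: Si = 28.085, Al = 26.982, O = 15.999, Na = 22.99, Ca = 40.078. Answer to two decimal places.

58.93 wt%

Formula mass = 268.133 g/mol.
2.63 Si → 2.6300 mol SiO2 per formula unit; M(SiO2) = 60.083, so SiO2 mass = 158.018 g.
158.018/268.133 × 100 = 58.93 wt%.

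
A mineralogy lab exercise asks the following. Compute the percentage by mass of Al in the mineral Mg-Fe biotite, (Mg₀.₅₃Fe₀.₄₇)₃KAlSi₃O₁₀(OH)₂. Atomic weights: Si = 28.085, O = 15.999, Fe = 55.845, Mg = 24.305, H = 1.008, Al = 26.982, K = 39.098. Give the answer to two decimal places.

5.84 wt%

Formula mass = 1.59×24.305 + 1.41×55.845 + 1×39.098 + 1×26.982 + 3×28.085 + 12×15.999 + 2×1.008 = 461.725 g/mol, of which 26.982 g is Al.
So Al makes up 26.982/461.725 = 0.0584 of the mass, i.e. 5.84%.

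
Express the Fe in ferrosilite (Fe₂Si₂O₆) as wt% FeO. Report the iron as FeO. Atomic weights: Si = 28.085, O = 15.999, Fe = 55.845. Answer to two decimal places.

Molar mass of Fe₂Si₂O₆ = 2·55.845 + 2·28.085 + 6·15.999 = 263.854 g/mol.
Each formula unit contains 2 Fe, equivalent to 2/1 = 2.0000 mol FeO.
M(FeO) = 1×55.845 + 1×15.999 = 71.844 g/mol.
Mass of FeO per formula unit = 2.0000 × 71.844 = 143.688 g.
FeO wt% = 143.688 / 263.854 × 100 = 54.46%.

54.46 wt%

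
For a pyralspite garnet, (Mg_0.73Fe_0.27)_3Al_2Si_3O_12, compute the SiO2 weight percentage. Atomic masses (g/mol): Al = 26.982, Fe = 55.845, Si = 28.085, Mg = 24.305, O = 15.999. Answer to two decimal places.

Formula mass = 428.669 g/mol.
3 Si → 3.0000 mol SiO2 per formula unit; M(SiO2) = 60.083, so SiO2 mass = 180.249 g.
180.249/428.669 × 100 = 42.05 wt%.

42.05 wt%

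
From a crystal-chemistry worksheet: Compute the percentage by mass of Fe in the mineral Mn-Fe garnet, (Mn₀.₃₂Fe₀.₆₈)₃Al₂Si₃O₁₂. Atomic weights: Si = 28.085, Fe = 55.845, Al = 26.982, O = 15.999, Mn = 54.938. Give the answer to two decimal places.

22.93 weight percent

Formula mass = 0.96*54.938 + 2.04*55.845 + 2*26.982 + 3*28.085 + 12*15.999 = 496.871 g/mol, of which 113.924 g is Fe.
So Fe makes up 113.924/496.871 = 0.2293 of the mass, i.e. 22.93%.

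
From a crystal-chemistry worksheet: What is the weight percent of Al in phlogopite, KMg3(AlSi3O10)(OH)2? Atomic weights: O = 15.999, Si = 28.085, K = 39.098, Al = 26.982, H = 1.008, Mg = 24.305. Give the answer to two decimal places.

6.47 wt%

M(KMg3(AlSi3O10)(OH)2) = 417.254 g/mol.
Al contributes 1 × 26.982 = 26.982 g per mole.
26.982/417.254 = 0.0647 → 6.47%.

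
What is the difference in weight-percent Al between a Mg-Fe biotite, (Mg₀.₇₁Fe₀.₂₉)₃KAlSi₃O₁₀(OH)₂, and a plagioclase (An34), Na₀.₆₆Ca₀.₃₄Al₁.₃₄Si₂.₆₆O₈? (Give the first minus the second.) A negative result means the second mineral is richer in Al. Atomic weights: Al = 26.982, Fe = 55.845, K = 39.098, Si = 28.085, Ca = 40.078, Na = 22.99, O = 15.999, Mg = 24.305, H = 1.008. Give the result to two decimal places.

First mineral: 26.982 g Al in 444.694 g formula = 6.07 wt% Al.
Second mineral: 36.156 g Al in 267.654 g formula = 13.51 wt% Al.
6.07% − 13.51% gives a difference of -7.44 percentage points.

-7.44 percentage points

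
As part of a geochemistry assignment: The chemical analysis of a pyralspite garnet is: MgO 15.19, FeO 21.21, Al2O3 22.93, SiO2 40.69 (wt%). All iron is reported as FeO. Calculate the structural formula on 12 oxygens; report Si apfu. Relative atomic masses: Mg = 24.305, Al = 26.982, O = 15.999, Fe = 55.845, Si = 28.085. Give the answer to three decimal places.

3.009 Si apfu

MgO: 15.19/40.304 = 0.37689 mol → 0.37689 mol Mg, 0.37689 mol O.
FeO: 21.21/71.844 = 0.29522 mol → 0.29522 mol Fe, 0.29522 mol O.
Al2O3: 22.93/101.961 = 0.22489 mol → 0.44978 mol Al, 0.67467 mol O.
SiO2: 40.69/60.083 = 0.67723 mol → 0.67723 mol Si, 1.35446 mol O.
Total oxygen = 2.70124 mol. Normalization factor = 12/2.70124 = 4.44240.
Si per 12 O = 0.67723 × 4.44240 = 3.009.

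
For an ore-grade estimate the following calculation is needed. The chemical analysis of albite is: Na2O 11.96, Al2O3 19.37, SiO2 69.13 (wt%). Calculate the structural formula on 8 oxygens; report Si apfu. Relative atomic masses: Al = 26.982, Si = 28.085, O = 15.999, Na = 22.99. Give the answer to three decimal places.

3.004 Si apfu

11.96 wt% Na2O ÷ 61.979 g/mol = 0.19297 mol, giving 0.38594 Na and 0.19297 O.
19.37 wt% Al2O3 ÷ 101.961 g/mol = 0.18997 mol, giving 0.37994 Al and 0.56991 O.
69.13 wt% SiO2 ÷ 60.083 g/mol = 1.15058 mol, giving 1.15058 Si and 2.30116 O.
Oxygen sums to 3.06404; scaling by 8/3.06404 = 2.61093 puts the formula on 8 O.
Si: 1.15058 × 2.61093 = 3.004 atoms per formula unit.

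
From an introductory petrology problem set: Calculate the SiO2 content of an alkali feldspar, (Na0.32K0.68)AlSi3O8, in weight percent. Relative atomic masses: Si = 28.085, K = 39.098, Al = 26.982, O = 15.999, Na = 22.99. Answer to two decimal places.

Molar mass of (Na0.32K0.68)AlSi3O8 = 0.32×22.99 + 0.68×39.098 + 1×26.982 + 3×28.085 + 8×15.999 = 273.172 g/mol.
Each formula unit contains 3 Si, equivalent to 3/1 = 3.0000 mol SiO2.
M(SiO2) = 1×28.085 + 2×15.999 = 60.083 g/mol.
Mass of SiO2 per formula unit = 3.0000 × 60.083 = 180.249 g.
SiO2 wt% = 180.249 / 273.172 × 100 = 65.98%.

65.98 wt%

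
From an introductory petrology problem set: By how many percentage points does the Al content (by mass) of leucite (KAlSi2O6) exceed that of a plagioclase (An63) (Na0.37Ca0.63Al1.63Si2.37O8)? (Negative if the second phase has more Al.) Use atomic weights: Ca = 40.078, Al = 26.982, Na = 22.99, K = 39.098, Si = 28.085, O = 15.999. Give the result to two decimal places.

First mineral: 26.982 g Al in 218.244 g formula = 12.36 wt% Al.
Second mineral: 43.981 g Al in 272.290 g formula = 16.15 wt% Al.
12.36% − 16.15% gives a difference of -3.79 percentage points.

-3.79 percentage points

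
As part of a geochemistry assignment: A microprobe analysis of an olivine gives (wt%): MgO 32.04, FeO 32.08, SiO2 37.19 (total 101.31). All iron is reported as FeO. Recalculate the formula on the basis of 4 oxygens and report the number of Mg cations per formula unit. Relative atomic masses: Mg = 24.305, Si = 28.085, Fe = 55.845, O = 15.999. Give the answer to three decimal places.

1.282 Mg apfu

32.04 wt% MgO ÷ 40.304 g/mol = 0.79496 mol, giving 0.79496 Mg and 0.79496 O.
32.08 wt% FeO ÷ 71.844 g/mol = 0.44652 mol, giving 0.44652 Fe and 0.44652 O.
37.19 wt% SiO2 ÷ 60.083 g/mol = 0.61898 mol, giving 0.61898 Si and 1.23796 O.
Oxygen sums to 2.47944; scaling by 4/2.47944 = 1.61327 puts the formula on 4 O.
Mg: 0.79496 × 1.61327 = 1.282 atoms per formula unit.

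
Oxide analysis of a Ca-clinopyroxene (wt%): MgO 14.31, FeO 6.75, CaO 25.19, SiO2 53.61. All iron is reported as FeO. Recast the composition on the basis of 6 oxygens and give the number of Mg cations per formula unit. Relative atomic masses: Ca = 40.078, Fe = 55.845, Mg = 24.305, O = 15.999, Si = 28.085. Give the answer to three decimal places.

MgO: 14.31/40.304 = 0.35505 mol → 0.35505 mol Mg, 0.35505 mol O.
FeO: 6.75/71.844 = 0.09395 mol → 0.09395 mol Fe, 0.09395 mol O.
CaO: 25.19/56.077 = 0.44920 mol → 0.44920 mol Ca, 0.44920 mol O.
SiO2: 53.61/60.083 = 0.89227 mol → 0.89227 mol Si, 1.78454 mol O.
Total oxygen = 2.68274 mol. Normalization factor = 6/2.68274 = 2.23652.
Mg per 6 O = 0.35505 × 2.23652 = 0.794.

0.794 Mg apfu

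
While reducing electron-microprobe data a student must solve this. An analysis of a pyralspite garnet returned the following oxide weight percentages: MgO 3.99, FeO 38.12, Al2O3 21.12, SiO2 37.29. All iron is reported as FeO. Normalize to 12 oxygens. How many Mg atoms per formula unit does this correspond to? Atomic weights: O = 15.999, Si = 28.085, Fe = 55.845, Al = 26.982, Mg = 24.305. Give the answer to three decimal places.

3.99 wt% MgO ÷ 40.304 g/mol = 0.09900 mol, giving 0.09900 Mg and 0.09900 O.
38.12 wt% FeO ÷ 71.844 g/mol = 0.53059 mol, giving 0.53059 Fe and 0.53059 O.
21.12 wt% Al2O3 ÷ 101.961 g/mol = 0.20714 mol, giving 0.41428 Al and 0.62142 O.
37.29 wt% SiO2 ÷ 60.083 g/mol = 0.62064 mol, giving 0.62064 Si and 1.24128 O.
Oxygen sums to 2.49229; scaling by 12/2.49229 = 4.81485 puts the formula on 12 O.
Mg: 0.09900 × 4.81485 = 0.477 atoms per formula unit.

0.477 Mg apfu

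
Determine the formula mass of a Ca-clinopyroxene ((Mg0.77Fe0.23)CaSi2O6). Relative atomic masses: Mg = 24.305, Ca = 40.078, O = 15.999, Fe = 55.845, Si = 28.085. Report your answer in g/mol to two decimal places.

223.80 g/mol

The formula mass is the sum 0.77×24.305 + 0.23×55.845 + 1×40.078 + 2×28.085 + 6×15.999.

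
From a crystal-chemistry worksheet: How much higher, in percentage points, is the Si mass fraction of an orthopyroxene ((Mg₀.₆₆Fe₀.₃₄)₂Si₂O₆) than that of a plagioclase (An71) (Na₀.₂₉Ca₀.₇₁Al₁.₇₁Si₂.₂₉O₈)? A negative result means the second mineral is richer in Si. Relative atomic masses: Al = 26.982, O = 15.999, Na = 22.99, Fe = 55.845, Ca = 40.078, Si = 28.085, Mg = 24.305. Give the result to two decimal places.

1.77 percentage points

M((Mg₀.₆₆Fe₀.₃₄)₂Si₂O₆) = 222.221 g/mol, so wt% Si = 56.170/222.221 × 100 = 25.28%.
M(Na₀.₂₉Ca₀.₇₁Al₁.₇₁Si₂.₂₉O₈) = 273.568 g/mol, so wt% Si = 64.315/273.568 × 100 = 23.51%.
25.28 − 23.51 = 1.77 pp.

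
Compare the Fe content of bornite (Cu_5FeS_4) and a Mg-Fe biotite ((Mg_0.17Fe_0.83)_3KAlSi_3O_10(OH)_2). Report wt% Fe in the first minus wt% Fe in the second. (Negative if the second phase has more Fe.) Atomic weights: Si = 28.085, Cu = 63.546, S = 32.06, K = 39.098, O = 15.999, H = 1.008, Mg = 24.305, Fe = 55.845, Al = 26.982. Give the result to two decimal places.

M(Cu_5FeS_4) = 501.815 g/mol, so wt% Fe = 55.845/501.815 × 100 = 11.13%.
M((Mg_0.17Fe_0.83)_3KAlSi_3O_10(OH)_2) = 495.789 g/mol, so wt% Fe = 139.054/495.789 × 100 = 28.05%.
11.13 − 28.05 = -16.92 pp.

-16.92 percentage points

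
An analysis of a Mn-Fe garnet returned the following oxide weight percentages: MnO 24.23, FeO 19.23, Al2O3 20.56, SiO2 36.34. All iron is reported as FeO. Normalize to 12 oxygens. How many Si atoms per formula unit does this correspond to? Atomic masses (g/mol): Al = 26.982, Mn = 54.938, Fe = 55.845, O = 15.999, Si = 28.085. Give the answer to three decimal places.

MnO (M=70.937): mol = 0.34157; Mn = 0.34157, O = 0.34157.
FeO (M=71.844): mol = 0.26766; Fe = 0.26766, O = 0.26766.
Al2O3 (M=101.961): mol = 0.20165; Al = 0.40330, O = 0.60495.
SiO2 (M=60.083): mol = 0.60483; Si = 0.60483, O = 1.20966.
ΣO = 2.42384; factor = 12/ΣO = 4.95082.
Si apfu = 0.60483 × 4.95082 = 2.994.

2.994 Si apfu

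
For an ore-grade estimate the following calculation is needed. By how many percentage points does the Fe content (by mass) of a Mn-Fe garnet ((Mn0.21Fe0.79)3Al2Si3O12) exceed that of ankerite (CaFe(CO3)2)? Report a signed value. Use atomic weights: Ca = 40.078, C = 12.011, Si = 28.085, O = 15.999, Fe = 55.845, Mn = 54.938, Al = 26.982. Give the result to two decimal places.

0.76 percentage points

Fe in (Mn0.21Fe0.79)3Al2Si3O12: molar mass 497.171 g/mol; 2.37×55.845 = 132.353 g → 26.62 wt%.
Fe in CaFe(CO3)2: molar mass 215.939 g/mol; 1×55.845 = 55.845 g → 25.86 wt%.
Difference = 26.62 − 25.86 = 0.76 percentage points.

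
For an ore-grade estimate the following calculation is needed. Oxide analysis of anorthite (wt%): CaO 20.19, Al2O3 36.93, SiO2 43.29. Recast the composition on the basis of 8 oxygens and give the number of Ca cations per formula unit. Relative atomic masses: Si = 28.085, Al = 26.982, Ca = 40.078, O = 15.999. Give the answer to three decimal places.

0.997 Ca apfu

CaO (M=56.077): mol = 0.36004; Ca = 0.36004, O = 0.36004.
Al2O3 (M=101.961): mol = 0.36220; Al = 0.72440, O = 1.08660.
SiO2 (M=60.083): mol = 0.72050; Si = 0.72050, O = 1.44100.
ΣO = 2.88764; factor = 8/ΣO = 2.77043.
Ca apfu = 0.36004 × 2.77043 = 0.997.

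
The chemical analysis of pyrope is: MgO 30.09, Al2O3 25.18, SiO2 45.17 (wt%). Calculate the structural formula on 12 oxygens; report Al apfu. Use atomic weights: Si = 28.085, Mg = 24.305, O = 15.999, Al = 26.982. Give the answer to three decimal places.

1.982 Al apfu

MgO: 30.09/40.304 = 0.74658 mol → 0.74658 mol Mg, 0.74658 mol O.
Al2O3: 25.18/101.961 = 0.24696 mol → 0.49392 mol Al, 0.74088 mol O.
SiO2: 45.17/60.083 = 0.75179 mol → 0.75179 mol Si, 1.50358 mol O.
Total oxygen = 2.99104 mol. Normalization factor = 12/2.99104 = 4.01198.
Al per 12 O = 0.49392 × 4.01198 = 1.982.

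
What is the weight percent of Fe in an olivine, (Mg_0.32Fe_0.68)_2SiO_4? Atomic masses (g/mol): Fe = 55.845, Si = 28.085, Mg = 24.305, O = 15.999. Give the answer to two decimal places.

Formula mass = 0.64·24.305 + 1.36·55.845 + 1·28.085 + 4·15.999 = 183.585 g/mol, of which 75.949 g is Fe.
So Fe makes up 75.949/183.585 = 0.4137 of the mass, i.e. 41.37%.

41.37 wt%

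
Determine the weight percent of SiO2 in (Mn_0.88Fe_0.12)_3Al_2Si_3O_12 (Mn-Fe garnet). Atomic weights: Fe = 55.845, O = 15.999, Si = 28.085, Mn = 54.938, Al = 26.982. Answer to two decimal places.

36.39 wt%

M((Mn_0.88Fe_0.12)_3Al_2Si_3O_12) = 495.348 g/mol; M(SiO2) = 60.083 g/mol.
Moles SiO2 per formula unit = 3 Si ÷ 1 = 3.0000.
SiO2 fraction = (3.0000 × 60.083) / 495.348 = 180.249/495.348 = 0.3639.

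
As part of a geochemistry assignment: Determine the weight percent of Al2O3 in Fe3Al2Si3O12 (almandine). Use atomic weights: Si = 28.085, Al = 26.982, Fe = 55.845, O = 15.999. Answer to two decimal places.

20.48 wt%

Molar mass of Fe3Al2Si3O12 = 3×55.845 + 2×26.982 + 3×28.085 + 12×15.999 = 497.742 g/mol.
Each formula unit contains 2 Al, equivalent to 2/2 = 1.0000 mol Al2O3.
M(Al2O3) = 2×26.982 + 3×15.999 = 101.961 g/mol.
Mass of Al2O3 per formula unit = 1.0000 × 101.961 = 101.961 g.
Al2O3 wt% = 101.961 / 497.742 × 100 = 20.48%.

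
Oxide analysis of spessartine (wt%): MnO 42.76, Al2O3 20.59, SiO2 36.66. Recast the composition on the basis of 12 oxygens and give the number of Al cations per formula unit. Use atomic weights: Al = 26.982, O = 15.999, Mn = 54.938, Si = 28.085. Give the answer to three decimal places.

1.995 Al apfu

MnO (M=70.937): mol = 0.60279; Mn = 0.60279, O = 0.60279.
Al2O3 (M=101.961): mol = 0.20194; Al = 0.40388, O = 0.60582.
SiO2 (M=60.083): mol = 0.61016; Si = 0.61016, O = 1.22032.
ΣO = 2.42893; factor = 12/ΣO = 4.94045.
Al apfu = 0.40388 × 4.94045 = 1.995.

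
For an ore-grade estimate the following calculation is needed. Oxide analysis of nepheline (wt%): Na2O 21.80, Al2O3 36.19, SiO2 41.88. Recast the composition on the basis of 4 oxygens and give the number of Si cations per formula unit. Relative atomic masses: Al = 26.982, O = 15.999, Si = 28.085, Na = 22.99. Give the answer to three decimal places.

0.992 Si apfu

21.80 wt% Na2O ÷ 61.979 g/mol = 0.35173 mol, giving 0.70346 Na and 0.35173 O.
36.19 wt% Al2O3 ÷ 101.961 g/mol = 0.35494 mol, giving 0.70988 Al and 1.06482 O.
41.88 wt% SiO2 ÷ 60.083 g/mol = 0.69704 mol, giving 0.69704 Si and 1.39408 O.
Oxygen sums to 2.81063; scaling by 4/2.81063 = 1.42317 puts the formula on 4 O.
Si: 0.69704 × 1.42317 = 0.992 atoms per formula unit.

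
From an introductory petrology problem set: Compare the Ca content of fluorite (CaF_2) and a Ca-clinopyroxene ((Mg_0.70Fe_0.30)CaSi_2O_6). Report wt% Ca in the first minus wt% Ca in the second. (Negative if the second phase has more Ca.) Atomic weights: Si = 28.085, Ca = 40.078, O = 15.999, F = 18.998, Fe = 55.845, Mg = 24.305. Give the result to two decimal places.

33.60 percentage points

First mineral: 40.078 g Ca in 78.074 g formula = 51.33 wt% Ca.
Second mineral: 40.078 g Ca in 226.009 g formula = 17.73 wt% Ca.
51.33% − 17.73% gives a difference of 33.60 percentage points.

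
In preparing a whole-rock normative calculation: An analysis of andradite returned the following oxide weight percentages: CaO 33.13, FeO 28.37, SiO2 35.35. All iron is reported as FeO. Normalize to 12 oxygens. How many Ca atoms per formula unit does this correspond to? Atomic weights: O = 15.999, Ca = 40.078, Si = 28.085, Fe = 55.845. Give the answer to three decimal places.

3.279 Ca apfu

33.13 wt% CaO ÷ 56.077 g/mol = 0.59079 mol, giving 0.59079 Ca and 0.59079 O.
28.37 wt% FeO ÷ 71.844 g/mol = 0.39488 mol, giving 0.39488 Fe and 0.39488 O.
35.35 wt% SiO2 ÷ 60.083 g/mol = 0.58835 mol, giving 0.58835 Si and 1.17670 O.
Oxygen sums to 2.16237; scaling by 12/2.16237 = 5.54947 puts the formula on 12 O.
Ca: 0.59079 × 5.54947 = 3.279 atoms per formula unit.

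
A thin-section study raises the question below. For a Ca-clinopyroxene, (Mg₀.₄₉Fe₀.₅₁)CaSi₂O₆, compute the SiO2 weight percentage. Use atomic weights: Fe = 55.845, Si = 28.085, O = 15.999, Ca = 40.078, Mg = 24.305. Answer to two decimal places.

51.65 wt%

M((Mg₀.₄₉Fe₀.₅₁)CaSi₂O₆) = 232.632 g/mol; M(SiO2) = 60.083 g/mol.
Moles SiO2 per formula unit = 2 Si ÷ 1 = 2.0000.
SiO2 fraction = (2.0000 × 60.083) / 232.632 = 120.166/232.632 = 0.5165.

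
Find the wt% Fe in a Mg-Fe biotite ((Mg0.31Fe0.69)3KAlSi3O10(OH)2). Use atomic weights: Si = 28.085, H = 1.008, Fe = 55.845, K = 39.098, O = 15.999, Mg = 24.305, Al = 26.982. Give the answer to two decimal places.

23.96 mass %

Formula mass = 0.93*24.305 + 2.07*55.845 + 1*39.098 + 1*26.982 + 3*28.085 + 12*15.999 + 2*1.008 = 482.542 g/mol, of which 115.599 g is Fe.
So Fe makes up 115.599/482.542 = 0.2396 of the mass, i.e. 23.96%.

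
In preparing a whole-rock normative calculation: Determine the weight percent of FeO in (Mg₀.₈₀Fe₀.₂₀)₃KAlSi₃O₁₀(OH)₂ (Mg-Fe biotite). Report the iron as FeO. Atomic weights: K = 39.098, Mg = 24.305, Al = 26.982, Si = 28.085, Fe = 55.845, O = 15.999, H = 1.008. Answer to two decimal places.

Formula mass = 436.178 g/mol.
0.60 Fe → 0.6000 mol FeO per formula unit; M(FeO) = 71.844, so FeO mass = 43.106 g.
43.106/436.178 × 100 = 9.88 wt%.

9.88 wt%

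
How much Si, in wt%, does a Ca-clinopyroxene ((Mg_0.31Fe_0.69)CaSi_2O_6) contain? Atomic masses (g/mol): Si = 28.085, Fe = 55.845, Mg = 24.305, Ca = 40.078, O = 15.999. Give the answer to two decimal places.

Formula mass = 0.31×24.305 + 0.69×55.845 + 1×40.078 + 2×28.085 + 6×15.999 = 238.310 g/mol, of which 56.170 g is Si.
So Si makes up 56.170/238.310 = 0.2357 of the mass, i.e. 23.57%.

23.57 wt%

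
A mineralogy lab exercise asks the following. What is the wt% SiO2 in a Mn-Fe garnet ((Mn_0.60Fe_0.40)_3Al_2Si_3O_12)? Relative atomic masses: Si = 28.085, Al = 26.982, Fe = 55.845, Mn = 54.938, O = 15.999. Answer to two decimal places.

36.33 wt%

M((Mn_0.60Fe_0.40)_3Al_2Si_3O_12) = 496.109 g/mol; M(SiO2) = 60.083 g/mol.
Moles SiO2 per formula unit = 3 Si ÷ 1 = 3.0000.
SiO2 fraction = (3.0000 × 60.083) / 496.109 = 180.249/496.109 = 0.3633.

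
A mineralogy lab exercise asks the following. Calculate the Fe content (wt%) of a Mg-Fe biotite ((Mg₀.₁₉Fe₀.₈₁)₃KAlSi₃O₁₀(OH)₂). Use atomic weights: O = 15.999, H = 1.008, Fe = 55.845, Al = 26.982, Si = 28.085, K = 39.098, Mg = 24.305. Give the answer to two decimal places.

27.48 wt%

M((Mg₀.₁₉Fe₀.₈₁)₃KAlSi₃O₁₀(OH)₂) = 493.896 g/mol.
Fe contributes 2.43 × 55.845 = 135.703 g per mole.
135.703/493.896 = 0.2748 → 27.48%.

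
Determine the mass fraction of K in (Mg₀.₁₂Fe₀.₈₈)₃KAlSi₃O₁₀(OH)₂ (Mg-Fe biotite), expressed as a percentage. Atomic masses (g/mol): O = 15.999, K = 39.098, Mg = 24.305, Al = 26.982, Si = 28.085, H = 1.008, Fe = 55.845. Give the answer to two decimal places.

Formula mass = 0.36*24.305 + 2.64*55.845 + 1*39.098 + 1*26.982 + 3*28.085 + 12*15.999 + 2*1.008 = 500.520 g/mol, of which 39.098 g is K.
So K makes up 39.098/500.520 = 0.0781 of the mass, i.e. 7.81%.

7.81 wt%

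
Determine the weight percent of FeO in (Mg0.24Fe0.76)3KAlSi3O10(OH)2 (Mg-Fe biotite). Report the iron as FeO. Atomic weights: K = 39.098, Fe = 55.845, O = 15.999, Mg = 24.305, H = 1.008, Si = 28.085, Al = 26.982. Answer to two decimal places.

Formula mass = 489.165 g/mol.
2.28 Fe → 2.2800 mol FeO per formula unit; M(FeO) = 71.844, so FeO mass = 163.804 g.
163.804/489.165 × 100 = 33.49 wt%.

33.49 wt%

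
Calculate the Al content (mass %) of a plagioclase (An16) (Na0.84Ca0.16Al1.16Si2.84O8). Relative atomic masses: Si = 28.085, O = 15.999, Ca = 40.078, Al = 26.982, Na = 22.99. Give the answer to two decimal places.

11.82 mass %

Molar mass of Na0.84Ca0.16Al1.16Si2.84O8: 0.84·22.99 + 0.16·40.078 + 1.16·26.982 + 2.84·28.085 + 8·15.999 = 264.777 g/mol.
Mass of Al per formula unit: 1.16 × 26.982 = 31.299 g.
Weight fraction Al = 31.299 / 264.777 = 0.1182.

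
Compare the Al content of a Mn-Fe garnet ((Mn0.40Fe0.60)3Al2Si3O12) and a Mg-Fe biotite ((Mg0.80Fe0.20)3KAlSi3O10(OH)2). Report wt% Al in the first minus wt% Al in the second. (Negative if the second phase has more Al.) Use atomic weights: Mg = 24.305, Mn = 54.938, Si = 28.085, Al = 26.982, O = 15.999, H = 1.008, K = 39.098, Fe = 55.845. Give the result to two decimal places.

4.68 percentage points

M((Mn0.40Fe0.60)3Al2Si3O12) = 496.654 g/mol, so wt% Al = 53.964/496.654 × 100 = 10.87%.
M((Mg0.80Fe0.20)3KAlSi3O10(OH)2) = 436.178 g/mol, so wt% Al = 26.982/436.178 × 100 = 6.19%.
10.87 − 6.19 = 4.68 pp.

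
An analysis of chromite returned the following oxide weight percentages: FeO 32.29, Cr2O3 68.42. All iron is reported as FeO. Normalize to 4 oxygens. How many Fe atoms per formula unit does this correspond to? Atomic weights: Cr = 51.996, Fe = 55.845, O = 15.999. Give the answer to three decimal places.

32.29 wt% FeO ÷ 71.844 g/mol = 0.44945 mol, giving 0.44945 Fe and 0.44945 O.
68.42 wt% Cr2O3 ÷ 151.989 g/mol = 0.45016 mol, giving 0.90032 Cr and 1.35048 O.
Oxygen sums to 1.79993; scaling by 4/1.79993 = 2.22231 puts the formula on 4 O.
Fe: 0.44945 × 2.22231 = 0.999 atoms per formula unit.

0.999 Fe apfu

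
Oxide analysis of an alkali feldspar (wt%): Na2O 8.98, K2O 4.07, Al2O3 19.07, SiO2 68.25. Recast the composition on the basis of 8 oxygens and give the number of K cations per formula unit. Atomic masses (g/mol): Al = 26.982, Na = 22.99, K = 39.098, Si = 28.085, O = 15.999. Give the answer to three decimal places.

0.229 K apfu

Na2O (M=61.979): mol = 0.14489; Na = 0.28978, O = 0.14489.
K2O (M=94.195): mol = 0.04321; K = 0.08642, O = 0.04321.
Al2O3 (M=101.961): mol = 0.18703; Al = 0.37406, O = 0.56109.
SiO2 (M=60.083): mol = 1.13593; Si = 1.13593, O = 2.27186.
ΣO = 3.02105; factor = 8/ΣO = 2.64809.
K apfu = 0.08642 × 2.64809 = 0.229.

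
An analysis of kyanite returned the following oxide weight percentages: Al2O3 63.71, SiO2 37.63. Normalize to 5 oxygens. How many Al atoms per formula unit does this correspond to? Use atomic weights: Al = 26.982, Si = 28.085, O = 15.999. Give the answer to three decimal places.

63.71 wt% Al2O3 ÷ 101.961 g/mol = 0.62485 mol, giving 1.24970 Al and 1.87455 O.
37.63 wt% SiO2 ÷ 60.083 g/mol = 0.62630 mol, giving 0.62630 Si and 1.25260 O.
Oxygen sums to 3.12715; scaling by 5/3.12715 = 1.59890 puts the formula on 5 O.
Al: 1.24970 × 1.59890 = 1.998 atoms per formula unit.

1.998 Al apfu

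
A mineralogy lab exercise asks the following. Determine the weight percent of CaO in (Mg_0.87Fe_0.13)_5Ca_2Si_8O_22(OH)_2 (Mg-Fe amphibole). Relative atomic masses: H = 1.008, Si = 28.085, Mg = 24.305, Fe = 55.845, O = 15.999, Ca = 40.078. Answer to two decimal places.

13.47 wt%

Formula mass = 832.854 g/mol.
2 Ca → 2.0000 mol CaO per formula unit; M(CaO) = 56.077, so CaO mass = 112.154 g.
112.154/832.854 × 100 = 13.47 wt%.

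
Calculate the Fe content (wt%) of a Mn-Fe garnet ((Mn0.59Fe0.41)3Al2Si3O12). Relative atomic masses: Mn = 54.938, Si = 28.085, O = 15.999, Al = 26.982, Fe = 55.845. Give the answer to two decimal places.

Molar mass of (Mn0.59Fe0.41)3Al2Si3O12: 1.77*54.938 + 1.23*55.845 + 2*26.982 + 3*28.085 + 12*15.999 = 496.137 g/mol.
Mass of Fe per formula unit: 1.23 × 55.845 = 68.689 g.
Weight fraction Fe = 68.689 / 496.137 = 0.1384.

13.84 wt%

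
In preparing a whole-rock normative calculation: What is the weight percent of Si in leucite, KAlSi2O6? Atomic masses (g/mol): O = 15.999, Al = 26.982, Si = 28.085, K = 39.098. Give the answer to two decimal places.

Formula mass = 1×39.098 + 1×26.982 + 2×28.085 + 6×15.999 = 218.244 g/mol, of which 56.170 g is Si.
So Si makes up 56.170/218.244 = 0.2574 of the mass, i.e. 25.74%.

25.74 mass %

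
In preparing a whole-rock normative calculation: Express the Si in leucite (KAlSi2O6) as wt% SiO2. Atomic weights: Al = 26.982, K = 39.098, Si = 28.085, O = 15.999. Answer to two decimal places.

55.06 wt%

Formula mass = 218.244 g/mol.
2 Si → 2.0000 mol SiO2 per formula unit; M(SiO2) = 60.083, so SiO2 mass = 120.166 g.
120.166/218.244 × 100 = 55.06 wt%.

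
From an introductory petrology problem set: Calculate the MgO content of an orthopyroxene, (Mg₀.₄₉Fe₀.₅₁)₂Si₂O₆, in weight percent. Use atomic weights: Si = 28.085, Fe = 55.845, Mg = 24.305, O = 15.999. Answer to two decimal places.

16.96 wt%

M((Mg₀.₄₉Fe₀.₅₁)₂Si₂O₆) = 232.945 g/mol; M(MgO) = 40.304 g/mol.
Moles MgO per formula unit = 0.98 Mg ÷ 1 = 0.9800.
MgO fraction = (0.9800 × 40.304) / 232.945 = 39.498/232.945 = 0.1696.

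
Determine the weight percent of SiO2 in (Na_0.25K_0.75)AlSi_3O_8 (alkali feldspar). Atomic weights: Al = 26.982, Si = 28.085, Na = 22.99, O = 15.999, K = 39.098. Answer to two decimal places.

65.71 wt%

Formula mass = 274.300 g/mol.
3 Si → 3.0000 mol SiO2 per formula unit; M(SiO2) = 60.083, so SiO2 mass = 180.249 g.
180.249/274.300 × 100 = 65.71 wt%.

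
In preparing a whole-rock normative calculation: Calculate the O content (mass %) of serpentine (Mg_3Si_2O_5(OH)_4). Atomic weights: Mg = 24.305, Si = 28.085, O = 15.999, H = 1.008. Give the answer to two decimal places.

51.96 mass %

Formula mass = 3*24.305 + 2*28.085 + 9*15.999 + 4*1.008 = 277.108 g/mol, of which 143.991 g is O.
So O makes up 143.991/277.108 = 0.5196 of the mass, i.e. 51.96%.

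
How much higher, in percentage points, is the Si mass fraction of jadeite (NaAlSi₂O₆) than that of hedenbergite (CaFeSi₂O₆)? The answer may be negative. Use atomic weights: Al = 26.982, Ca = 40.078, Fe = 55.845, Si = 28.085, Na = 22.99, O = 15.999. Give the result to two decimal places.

5.15 percentage points

First mineral: 56.170 g Si in 202.136 g formula = 27.79 wt% Si.
Second mineral: 56.170 g Si in 248.087 g formula = 22.64 wt% Si.
27.79% − 22.64% gives a difference of 5.15 percentage points.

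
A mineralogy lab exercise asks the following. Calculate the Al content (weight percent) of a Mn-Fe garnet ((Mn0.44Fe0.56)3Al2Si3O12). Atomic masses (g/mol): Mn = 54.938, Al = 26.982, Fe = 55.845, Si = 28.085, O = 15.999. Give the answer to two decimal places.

10.87 weight percent

M((Mn0.44Fe0.56)3Al2Si3O12) = 496.545 g/mol.
Al contributes 2 × 26.982 = 53.964 g per mole.
53.964/496.545 = 0.1087 → 10.87%.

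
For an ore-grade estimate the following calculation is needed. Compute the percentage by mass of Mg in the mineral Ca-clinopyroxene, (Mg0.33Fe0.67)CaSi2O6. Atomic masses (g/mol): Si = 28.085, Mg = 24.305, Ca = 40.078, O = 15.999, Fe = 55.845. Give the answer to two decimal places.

M((Mg0.33Fe0.67)CaSi2O6) = 237.679 g/mol.
Mg contributes 0.33 × 24.305 = 8.021 g per mole.
8.021/237.679 = 0.0337 → 3.37%.

3.37 weight percent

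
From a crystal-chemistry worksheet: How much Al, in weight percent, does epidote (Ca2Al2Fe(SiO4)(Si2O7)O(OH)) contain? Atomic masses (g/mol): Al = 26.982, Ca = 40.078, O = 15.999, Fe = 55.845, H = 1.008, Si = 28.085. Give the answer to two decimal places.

Molar mass of Ca2Al2Fe(SiO4)(Si2O7)O(OH): 2·40.078 + 2·26.982 + 1·55.845 + 3·28.085 + 13·15.999 + 1·1.008 = 483.215 g/mol.
Mass of Al per formula unit: 2 × 26.982 = 53.964 g.
Weight fraction Al = 53.964 / 483.215 = 0.1117.

11.17 weight percent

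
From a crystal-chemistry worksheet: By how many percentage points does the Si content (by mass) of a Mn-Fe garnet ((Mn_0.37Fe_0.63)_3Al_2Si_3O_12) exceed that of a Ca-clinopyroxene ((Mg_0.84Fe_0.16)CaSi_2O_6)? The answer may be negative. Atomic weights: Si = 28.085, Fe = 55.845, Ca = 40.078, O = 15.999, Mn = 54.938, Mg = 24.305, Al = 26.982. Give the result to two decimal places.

-8.39 percentage points

First mineral: 84.255 g Si in 496.735 g formula = 16.96 wt% Si.
Second mineral: 56.170 g Si in 221.593 g formula = 25.35 wt% Si.
16.96% − 25.35% gives a difference of -8.39 percentage points.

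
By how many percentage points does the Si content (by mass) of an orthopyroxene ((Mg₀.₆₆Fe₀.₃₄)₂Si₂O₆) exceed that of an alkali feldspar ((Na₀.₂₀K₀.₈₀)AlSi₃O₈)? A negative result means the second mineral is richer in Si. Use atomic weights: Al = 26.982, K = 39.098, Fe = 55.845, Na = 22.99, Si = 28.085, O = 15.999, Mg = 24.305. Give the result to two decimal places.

Si in (Mg₀.₆₆Fe₀.₃₄)₂Si₂O₆: molar mass 222.221 g/mol; 2×28.085 = 56.170 g → 25.28 wt%.
Si in (Na₀.₂₀K₀.₈₀)AlSi₃O₈: molar mass 275.105 g/mol; 3×28.085 = 84.255 g → 30.63 wt%.
Difference = 25.28 − 30.63 = -5.35 percentage points.

-5.35 percentage points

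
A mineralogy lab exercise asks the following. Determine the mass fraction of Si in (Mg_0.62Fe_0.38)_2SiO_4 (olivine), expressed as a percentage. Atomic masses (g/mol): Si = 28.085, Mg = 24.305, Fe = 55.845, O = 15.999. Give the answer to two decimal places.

17.06 mass %

Molar mass of (Mg_0.62Fe_0.38)_2SiO_4: 1.24·24.305 + 0.76·55.845 + 1·28.085 + 4·15.999 = 164.661 g/mol.
Mass of Si per formula unit: 1 × 28.085 = 28.085 g.
Weight fraction Si = 28.085 / 164.661 = 0.1706.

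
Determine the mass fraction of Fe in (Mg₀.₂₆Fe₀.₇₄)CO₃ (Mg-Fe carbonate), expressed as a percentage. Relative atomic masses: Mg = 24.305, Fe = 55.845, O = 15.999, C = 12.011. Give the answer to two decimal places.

Formula mass = 0.26×24.305 + 0.74×55.845 + 1×12.011 + 3×15.999 = 107.653 g/mol, of which 41.325 g is Fe.
So Fe makes up 41.325/107.653 = 0.3839 of the mass, i.e. 38.39%.

38.39 weight percent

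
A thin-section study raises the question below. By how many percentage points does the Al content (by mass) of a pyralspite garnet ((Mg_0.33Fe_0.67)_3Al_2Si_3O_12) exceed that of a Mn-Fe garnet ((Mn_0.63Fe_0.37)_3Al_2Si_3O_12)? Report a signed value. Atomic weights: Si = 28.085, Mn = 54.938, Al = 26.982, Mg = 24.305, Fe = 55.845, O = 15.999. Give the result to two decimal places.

0.69 percentage points

First mineral: 53.964 g Al in 466.517 g formula = 11.57 wt% Al.
Second mineral: 53.964 g Al in 496.028 g formula = 10.88 wt% Al.
11.57% − 10.88% gives a difference of 0.69 percentage points.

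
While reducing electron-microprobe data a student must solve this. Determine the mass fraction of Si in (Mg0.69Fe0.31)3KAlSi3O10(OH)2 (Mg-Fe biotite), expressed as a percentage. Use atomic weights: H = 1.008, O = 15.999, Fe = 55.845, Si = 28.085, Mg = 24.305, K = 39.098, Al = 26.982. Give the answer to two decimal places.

18.87 wt%

Formula mass = 2.07×24.305 + 0.93×55.845 + 1×39.098 + 1×26.982 + 3×28.085 + 12×15.999 + 2×1.008 = 446.586 g/mol, of which 84.255 g is Si.
So Si makes up 84.255/446.586 = 0.1887 of the mass, i.e. 18.87%.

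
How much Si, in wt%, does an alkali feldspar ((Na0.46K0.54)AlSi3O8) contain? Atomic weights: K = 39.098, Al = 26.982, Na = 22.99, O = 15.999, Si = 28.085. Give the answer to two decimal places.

31.10 wt%

Molar mass of (Na0.46K0.54)AlSi3O8: 0.46×22.99 + 0.54×39.098 + 1×26.982 + 3×28.085 + 8×15.999 = 270.917 g/mol.
Mass of Si per formula unit: 3 × 28.085 = 84.255 g.
Weight fraction Si = 84.255 / 270.917 = 0.3110.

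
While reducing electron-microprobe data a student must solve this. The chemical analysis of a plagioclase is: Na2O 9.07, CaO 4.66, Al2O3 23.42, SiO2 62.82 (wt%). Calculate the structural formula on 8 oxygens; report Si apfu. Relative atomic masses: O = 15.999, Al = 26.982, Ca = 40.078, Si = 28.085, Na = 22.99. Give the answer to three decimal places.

Na2O (M=61.979): mol = 0.14634; Na = 0.29268, O = 0.14634.
CaO (M=56.077): mol = 0.08310; Ca = 0.08310, O = 0.08310.
Al2O3 (M=101.961): mol = 0.22970; Al = 0.45940, O = 0.68910.
SiO2 (M=60.083): mol = 1.04555; Si = 1.04555, O = 2.09110.
ΣO = 3.00964; factor = 8/ΣO = 2.65813.
Si apfu = 1.04555 × 2.65813 = 2.779.

2.779 Si apfu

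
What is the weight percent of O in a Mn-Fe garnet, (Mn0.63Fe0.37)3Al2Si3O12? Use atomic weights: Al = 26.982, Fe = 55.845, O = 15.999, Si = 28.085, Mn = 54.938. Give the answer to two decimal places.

Formula mass = 1.89*54.938 + 1.11*55.845 + 2*26.982 + 3*28.085 + 12*15.999 = 496.028 g/mol, of which 191.988 g is O.
So O makes up 191.988/496.028 = 0.3871 of the mass, i.e. 38.71%.

38.71 weight percent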